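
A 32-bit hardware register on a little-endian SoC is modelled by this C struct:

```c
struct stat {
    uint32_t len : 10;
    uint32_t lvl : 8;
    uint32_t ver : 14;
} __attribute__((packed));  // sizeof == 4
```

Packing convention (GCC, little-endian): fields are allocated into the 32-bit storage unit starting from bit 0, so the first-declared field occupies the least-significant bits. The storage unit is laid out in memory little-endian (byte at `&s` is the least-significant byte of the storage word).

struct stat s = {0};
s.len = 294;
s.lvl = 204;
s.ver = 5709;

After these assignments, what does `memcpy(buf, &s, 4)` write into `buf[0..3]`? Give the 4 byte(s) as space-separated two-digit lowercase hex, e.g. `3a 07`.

26 31 37 59

[0+:10] len=294 & 0x3ff = 0x126; word=0x00000126
[10+:8] lvl=204 & 0xff = 0xcc; word=0x00033126
[18+:14] ver=5709 & 0x3fff = 0x164d; word=0x59373126
word = 0x59373126 → little-endian bytes:
  [0]=0x26  [1]=0x31  [2]=0x37  [3]=0x59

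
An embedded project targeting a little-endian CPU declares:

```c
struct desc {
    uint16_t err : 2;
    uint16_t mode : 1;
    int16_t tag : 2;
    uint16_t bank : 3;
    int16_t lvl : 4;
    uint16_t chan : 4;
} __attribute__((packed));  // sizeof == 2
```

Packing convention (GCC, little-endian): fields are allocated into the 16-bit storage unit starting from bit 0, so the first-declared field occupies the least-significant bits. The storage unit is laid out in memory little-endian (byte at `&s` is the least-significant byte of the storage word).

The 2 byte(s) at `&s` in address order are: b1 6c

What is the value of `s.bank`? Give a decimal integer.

[0]=0xb1 [1]=0x6c (little-endian) → word 0x6cb1
err [0+:2] = (word>>0) & 0x3 = 1
mode [2+:1] = (word>>2) & 0x1 = 0
tag [3+:2] = (word>>3) & 0x3 = 2
bank [5+:3] = (word>>5) & 0x7 = 5  ←
lvl [8+:4] = (word>>8) & 0xf = 12
chan [12+:4] = (word>>12) & 0xf = 6

5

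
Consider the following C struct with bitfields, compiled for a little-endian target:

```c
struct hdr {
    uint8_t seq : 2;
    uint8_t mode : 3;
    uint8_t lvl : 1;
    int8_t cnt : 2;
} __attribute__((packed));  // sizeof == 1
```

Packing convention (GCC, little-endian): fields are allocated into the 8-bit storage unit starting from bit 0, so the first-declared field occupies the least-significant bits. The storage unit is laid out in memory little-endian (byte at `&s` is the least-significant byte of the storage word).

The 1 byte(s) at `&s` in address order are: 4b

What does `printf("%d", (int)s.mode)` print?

2

[0]=0x4b (little-endian) → word 0x4b
seq:2 @ bit 0 → (0x4b>>0)&0x3 = 0x3
mode:3 @ bit 2 → (0x4b>>2)&0x7 = 0x2  ←
lvl:1 @ bit 5 → (0x4b>>5)&0x1 = 0x0
cnt:2 @ bit 6 → (0x4b>>6)&0x3 = 0x1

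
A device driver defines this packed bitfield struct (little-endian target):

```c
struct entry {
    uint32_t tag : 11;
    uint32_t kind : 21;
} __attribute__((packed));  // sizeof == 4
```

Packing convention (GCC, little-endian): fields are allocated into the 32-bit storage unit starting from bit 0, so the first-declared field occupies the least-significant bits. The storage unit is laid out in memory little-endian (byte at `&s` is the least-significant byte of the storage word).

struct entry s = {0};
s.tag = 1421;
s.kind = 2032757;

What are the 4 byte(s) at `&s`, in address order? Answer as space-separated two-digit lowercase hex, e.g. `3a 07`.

8d ad 23 f8

tag (11b) val=1421 bits=0x58d at bit 0: 0x0000058d
kind (21b) val=2032757 bits=0x1f0475 at bit 11: 0xf823ad8d
word = 0xf823ad8d → little-endian bytes:
  [0]=0x8d  [1]=0xad  [2]=0x23  [3]=0xf8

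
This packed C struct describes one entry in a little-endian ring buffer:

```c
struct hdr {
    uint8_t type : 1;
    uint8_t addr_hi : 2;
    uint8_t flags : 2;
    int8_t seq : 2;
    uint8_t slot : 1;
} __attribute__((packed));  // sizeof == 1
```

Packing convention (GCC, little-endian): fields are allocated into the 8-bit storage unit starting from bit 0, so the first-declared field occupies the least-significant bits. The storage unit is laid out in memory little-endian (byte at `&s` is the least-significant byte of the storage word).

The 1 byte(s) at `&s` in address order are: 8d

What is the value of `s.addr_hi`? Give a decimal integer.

[0]=0x8d (little-endian) → word 0x8d
type:1 @ bit 0 → (0x8d>>0)&0x1 = 0x1
addr_hi:2 @ bit 1 → (0x8d>>1)&0x3 = 0x2  ←
flags:2 @ bit 3 → (0x8d>>3)&0x3 = 0x1
seq:2 @ bit 5 → (0x8d>>5)&0x3 = 0x0
slot:1 @ bit 7 → (0x8d>>7)&0x1 = 0x1

2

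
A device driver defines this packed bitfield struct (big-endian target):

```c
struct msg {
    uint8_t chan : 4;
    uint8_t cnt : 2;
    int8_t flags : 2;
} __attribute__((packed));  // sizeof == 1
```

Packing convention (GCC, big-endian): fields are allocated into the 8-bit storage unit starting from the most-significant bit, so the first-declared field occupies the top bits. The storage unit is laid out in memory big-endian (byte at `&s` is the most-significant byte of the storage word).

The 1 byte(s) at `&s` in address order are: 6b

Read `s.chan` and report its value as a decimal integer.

[0]=0x6b (big-endian) → word 0x6b
chan [4+:4] = (word>>4) & 0xf = 6  ←
cnt [2+:2] = (word>>2) & 0x3 = 2
flags [0+:2] = (word>>0) & 0x3 = 3

6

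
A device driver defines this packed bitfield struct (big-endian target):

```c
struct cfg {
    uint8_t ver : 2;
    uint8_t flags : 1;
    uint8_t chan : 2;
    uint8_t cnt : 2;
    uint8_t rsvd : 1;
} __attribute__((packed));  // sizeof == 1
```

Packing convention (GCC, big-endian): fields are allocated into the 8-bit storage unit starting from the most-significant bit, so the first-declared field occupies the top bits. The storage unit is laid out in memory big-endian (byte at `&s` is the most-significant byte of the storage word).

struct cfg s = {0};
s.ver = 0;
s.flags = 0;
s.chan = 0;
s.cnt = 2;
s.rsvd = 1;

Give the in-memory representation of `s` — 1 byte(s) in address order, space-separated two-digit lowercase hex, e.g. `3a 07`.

[6+:2] ver=0 & 0x3 = 0x0; word=0x00
[5+:1] flags=0 & 0x1 = 0x0; word=0x00
[3+:2] chan=0 & 0x3 = 0x0; word=0x00
[1+:2] cnt=2 & 0x3 = 0x2; word=0x04
[0+:1] rsvd=1 & 0x1 = 0x1; word=0x05
word = 0x05 → big-endian bytes:
  [0]=0x05

05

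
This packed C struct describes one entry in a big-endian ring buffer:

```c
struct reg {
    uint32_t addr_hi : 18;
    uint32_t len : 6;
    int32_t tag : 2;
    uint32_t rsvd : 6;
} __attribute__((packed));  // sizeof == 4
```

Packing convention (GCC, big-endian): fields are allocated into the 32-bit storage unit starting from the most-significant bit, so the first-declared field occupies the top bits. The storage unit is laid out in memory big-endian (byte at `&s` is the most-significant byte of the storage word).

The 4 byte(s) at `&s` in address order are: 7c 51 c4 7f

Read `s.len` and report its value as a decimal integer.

[0]=0x7c [1]=0x51 [2]=0xc4 [3]=0x7f (big-endian) → word 0x7c51c47f
addr_hi:18 @ bit 14 → (0x7c51c47f>>14)&0x3ffff = 0x1f147
len:6 @ bit 8 → (0x7c51c47f>>8)&0x3f = 0x4  ←
tag:2 @ bit 6 → (0x7c51c47f>>6)&0x3 = 0x1
rsvd:6 @ bit 0 → (0x7c51c47f>>0)&0x3f = 0x3f

4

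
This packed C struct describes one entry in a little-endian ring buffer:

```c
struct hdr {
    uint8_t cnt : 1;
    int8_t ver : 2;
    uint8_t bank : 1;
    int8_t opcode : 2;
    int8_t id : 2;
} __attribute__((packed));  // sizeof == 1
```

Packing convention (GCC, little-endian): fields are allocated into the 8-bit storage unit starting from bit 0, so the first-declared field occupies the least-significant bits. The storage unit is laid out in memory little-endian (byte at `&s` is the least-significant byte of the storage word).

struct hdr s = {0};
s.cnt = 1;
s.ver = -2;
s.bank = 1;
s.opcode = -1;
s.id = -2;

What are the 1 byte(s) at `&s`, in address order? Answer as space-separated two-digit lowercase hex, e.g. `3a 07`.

bd

[0+:1] cnt=1 & 0x1 = 0x1; word=0x01
[1+:2] ver=-2 & 0x3 = 0x2; word=0x05
[3+:1] bank=1 & 0x1 = 0x1; word=0x0d
[4+:2] opcode=-1 & 0x3 = 0x3; word=0x3d
[6+:2] id=-2 & 0x3 = 0x2; word=0xbd
word = 0xbd → little-endian bytes:
  [0]=0xbd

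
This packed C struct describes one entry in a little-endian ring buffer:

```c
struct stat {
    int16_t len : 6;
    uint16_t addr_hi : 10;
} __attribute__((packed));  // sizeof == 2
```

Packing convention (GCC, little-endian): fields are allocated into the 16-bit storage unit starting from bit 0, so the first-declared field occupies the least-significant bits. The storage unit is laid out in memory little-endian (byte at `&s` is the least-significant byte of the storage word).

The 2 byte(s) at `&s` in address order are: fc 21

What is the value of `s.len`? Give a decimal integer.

-4

[0]=0xfc [1]=0x21 (little-endian) → word 0x21fc
len:6 @ bit 0 → (0x21fc>>0)&0x3f = 0x3c  ←
addr_hi:10 @ bit 6 → (0x21fc>>6)&0x3ff = 0x87
len signed 6b, MSB=1: 60 - 64 = -4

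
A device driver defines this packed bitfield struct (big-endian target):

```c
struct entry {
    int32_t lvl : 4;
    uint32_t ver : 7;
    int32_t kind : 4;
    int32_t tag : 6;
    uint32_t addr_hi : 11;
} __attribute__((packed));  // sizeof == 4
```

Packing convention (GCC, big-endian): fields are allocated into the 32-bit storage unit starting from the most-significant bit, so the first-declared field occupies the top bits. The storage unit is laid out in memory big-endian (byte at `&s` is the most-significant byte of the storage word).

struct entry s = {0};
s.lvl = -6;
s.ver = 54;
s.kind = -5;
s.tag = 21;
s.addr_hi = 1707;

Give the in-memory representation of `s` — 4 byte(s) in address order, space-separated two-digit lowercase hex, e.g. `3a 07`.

lvl:4 = -6 → 0xa << 28 → word 0xa0000000
ver:7 = 54 → 0x36 << 21 → word 0xa6c00000
kind:4 = -5 → 0xb << 17 → word 0xa6d60000
tag:6 = 21 → 0x15 << 11 → word 0xa6d6a800
addr_hi:11 = 1707 → 0x6ab << 0 → word 0xa6d6aeab
word = 0xa6d6aeab → big-endian bytes:
  [0]=0xa6  [1]=0xd6  [2]=0xae  [3]=0xab

a6 d6 ae ab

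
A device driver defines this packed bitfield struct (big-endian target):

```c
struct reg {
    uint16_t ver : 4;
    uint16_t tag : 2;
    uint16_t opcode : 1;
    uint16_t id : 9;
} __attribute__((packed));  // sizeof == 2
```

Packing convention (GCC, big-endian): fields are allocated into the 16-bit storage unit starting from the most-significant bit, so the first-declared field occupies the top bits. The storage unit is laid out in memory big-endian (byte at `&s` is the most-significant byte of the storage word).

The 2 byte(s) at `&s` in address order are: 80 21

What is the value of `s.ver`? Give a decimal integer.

[0]=0x80 [1]=0x21 (big-endian) → word 0x8021
ver:4 @ bit 12 → (0x8021>>12)&0xf = 0x8  ←
tag:2 @ bit 10 → (0x8021>>10)&0x3 = 0x0
opcode:1 @ bit 9 → (0x8021>>9)&0x1 = 0x0
id:9 @ bit 0 → (0x8021>>0)&0x1ff = 0x21

8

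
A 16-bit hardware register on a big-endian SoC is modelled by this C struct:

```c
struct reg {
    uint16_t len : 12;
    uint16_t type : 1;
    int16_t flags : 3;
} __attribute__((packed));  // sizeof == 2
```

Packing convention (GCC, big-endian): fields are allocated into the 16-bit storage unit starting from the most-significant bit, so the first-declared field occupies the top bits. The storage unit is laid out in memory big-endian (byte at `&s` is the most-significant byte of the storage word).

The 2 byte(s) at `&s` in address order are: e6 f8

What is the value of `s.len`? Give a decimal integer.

3695

[0]=0xe6 [1]=0xf8 (big-endian) → word 0xe6f8
len:12 @ bit 4 → (0xe6f8>>4)&0xfff = 0xe6f  ←
type:1 @ bit 3 → (0xe6f8>>3)&0x1 = 0x1
flags:3 @ bit 0 → (0xe6f8>>0)&0x7 = 0x0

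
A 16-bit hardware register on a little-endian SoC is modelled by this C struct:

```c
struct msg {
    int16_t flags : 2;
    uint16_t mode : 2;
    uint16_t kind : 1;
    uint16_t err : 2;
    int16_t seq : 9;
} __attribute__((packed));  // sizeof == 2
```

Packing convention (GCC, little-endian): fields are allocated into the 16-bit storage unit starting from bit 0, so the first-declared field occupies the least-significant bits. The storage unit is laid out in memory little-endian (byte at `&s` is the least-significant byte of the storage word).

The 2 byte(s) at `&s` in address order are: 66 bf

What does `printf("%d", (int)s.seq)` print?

-130

[0]=0x66 [1]=0xbf (little-endian) → word 0xbf66
flags:2 @ bit 0 → (0xbf66>>0)&0x3 = 0x2
mode:2 @ bit 2 → (0xbf66>>2)&0x3 = 0x1
kind:1 @ bit 4 → (0xbf66>>4)&0x1 = 0x0
err:2 @ bit 5 → (0xbf66>>5)&0x3 = 0x3
seq:9 @ bit 7 → (0xbf66>>7)&0x1ff = 0x17e  ←
seq signed 9b, MSB=1: 382 - 512 = -130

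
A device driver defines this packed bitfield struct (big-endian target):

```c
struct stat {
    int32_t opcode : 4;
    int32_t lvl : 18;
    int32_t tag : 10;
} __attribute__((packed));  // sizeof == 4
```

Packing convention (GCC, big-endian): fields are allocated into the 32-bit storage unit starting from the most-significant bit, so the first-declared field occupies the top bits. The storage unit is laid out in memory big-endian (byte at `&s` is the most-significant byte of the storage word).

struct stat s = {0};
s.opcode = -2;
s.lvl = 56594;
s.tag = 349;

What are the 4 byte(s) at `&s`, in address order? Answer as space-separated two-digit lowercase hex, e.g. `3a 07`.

[28+:4] opcode=-2 & 0xf = 0xe; word=0xe0000000
[10+:18] lvl=56594 & 0x3ffff = 0xdd12; word=0xe3744800
[0+:10] tag=349 & 0x3ff = 0x15d; word=0xe374495d
word = 0xe374495d → big-endian bytes:
  [0]=0xe3  [1]=0x74  [2]=0x49  [3]=0x5d

e3 74 49 5d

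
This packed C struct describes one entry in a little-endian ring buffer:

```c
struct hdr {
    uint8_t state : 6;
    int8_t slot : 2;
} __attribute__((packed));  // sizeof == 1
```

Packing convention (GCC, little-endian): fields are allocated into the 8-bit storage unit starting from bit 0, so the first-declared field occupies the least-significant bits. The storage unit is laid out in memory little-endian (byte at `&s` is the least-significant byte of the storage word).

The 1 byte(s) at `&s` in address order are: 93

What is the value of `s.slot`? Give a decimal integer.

[0]=0x93 (little-endian) → word 0x93
state:6 @ bit 0 → (0x93>>0)&0x3f = 0x13
slot:2 @ bit 6 → (0x93>>6)&0x3 = 0x2  ←
slot signed 2b, MSB=1: 2 - 4 = -2

-2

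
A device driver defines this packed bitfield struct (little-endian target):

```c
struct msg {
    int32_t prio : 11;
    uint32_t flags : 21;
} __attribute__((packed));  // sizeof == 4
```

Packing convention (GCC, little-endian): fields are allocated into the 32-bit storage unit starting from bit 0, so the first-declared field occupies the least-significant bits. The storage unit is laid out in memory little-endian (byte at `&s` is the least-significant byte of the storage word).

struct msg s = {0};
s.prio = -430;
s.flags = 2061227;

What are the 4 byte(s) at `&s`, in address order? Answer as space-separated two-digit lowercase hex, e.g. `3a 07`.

prio:11 = -430 → 0x652 << 0 → word 0x00000652
flags:21 = 2061227 → 0x1f73ab << 11 → word 0xfb9d5e52
word = 0xfb9d5e52 → little-endian bytes:
  [0]=0x52  [1]=0x5e  [2]=0x9d  [3]=0xfb

52 5e 9d fb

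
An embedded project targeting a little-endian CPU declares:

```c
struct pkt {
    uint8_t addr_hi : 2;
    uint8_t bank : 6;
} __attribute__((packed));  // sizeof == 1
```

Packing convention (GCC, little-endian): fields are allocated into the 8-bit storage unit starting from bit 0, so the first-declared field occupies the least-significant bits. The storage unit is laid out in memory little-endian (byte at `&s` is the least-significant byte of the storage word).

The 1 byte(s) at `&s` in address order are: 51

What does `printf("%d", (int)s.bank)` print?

20

[0]=0x51 (little-endian) → word 0x51
addr_hi:2 @ bit 0 → (0x51>>0)&0x3 = 0x1
bank:6 @ bit 2 → (0x51>>2)&0x3f = 0x14  ←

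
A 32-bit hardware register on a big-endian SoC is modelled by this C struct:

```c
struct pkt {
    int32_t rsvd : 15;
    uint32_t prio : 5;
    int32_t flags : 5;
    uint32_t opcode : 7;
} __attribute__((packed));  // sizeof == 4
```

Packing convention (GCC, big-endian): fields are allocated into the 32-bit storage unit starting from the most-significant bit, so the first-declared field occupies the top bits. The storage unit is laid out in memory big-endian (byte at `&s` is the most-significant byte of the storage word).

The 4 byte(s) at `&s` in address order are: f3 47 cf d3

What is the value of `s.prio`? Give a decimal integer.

28

[0]=0xf3 [1]=0x47 [2]=0xcf [3]=0xd3 (big-endian) → word 0xf347cfd3
rsvd [17+:15] = (word>>17) & 0x7fff = 31139
prio [12+:5] = (word>>12) & 0x1f = 28  ←
flags [7+:5] = (word>>7) & 0x1f = 31
opcode [0+:7] = (word>>0) & 0x7f = 83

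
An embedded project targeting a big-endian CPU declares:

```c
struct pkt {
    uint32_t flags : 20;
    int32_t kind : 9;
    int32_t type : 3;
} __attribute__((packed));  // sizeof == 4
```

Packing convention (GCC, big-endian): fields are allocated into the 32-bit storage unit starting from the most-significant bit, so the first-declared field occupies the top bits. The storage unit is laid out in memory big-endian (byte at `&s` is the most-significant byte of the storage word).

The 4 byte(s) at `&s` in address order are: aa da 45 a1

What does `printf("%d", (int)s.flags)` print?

[0]=0xaa [1]=0xda [2]=0x45 [3]=0xa1 (big-endian) → word 0xaada45a1
flags:20 @ bit 12 → (0xaada45a1>>12)&0xfffff = 0xaada4  ←
kind:9 @ bit 3 → (0xaada45a1>>3)&0x1ff = 0xb4
type:3 @ bit 0 → (0xaada45a1>>0)&0x7 = 0x1

699812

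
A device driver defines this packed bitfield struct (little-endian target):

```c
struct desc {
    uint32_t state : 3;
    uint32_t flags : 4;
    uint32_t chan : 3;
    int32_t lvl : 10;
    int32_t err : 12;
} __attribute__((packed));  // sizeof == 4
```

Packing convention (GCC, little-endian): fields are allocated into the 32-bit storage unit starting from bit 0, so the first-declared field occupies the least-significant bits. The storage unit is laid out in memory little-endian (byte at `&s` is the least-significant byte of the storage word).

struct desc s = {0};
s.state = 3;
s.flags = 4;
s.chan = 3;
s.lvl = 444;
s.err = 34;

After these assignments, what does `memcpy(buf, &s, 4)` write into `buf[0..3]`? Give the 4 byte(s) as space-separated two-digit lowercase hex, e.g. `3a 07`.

a3 f1 26 02

[0+:3] state=3 & 0x7 = 0x3; word=0x00000003
[3+:4] flags=4 & 0xf = 0x4; word=0x00000023
[7+:3] chan=3 & 0x7 = 0x3; word=0x000001a3
[10+:10] lvl=444 & 0x3ff = 0x1bc; word=0x0006f1a3
[20+:12] err=34 & 0xfff = 0x22; word=0x0226f1a3
word = 0x0226f1a3 → little-endian bytes:
  [0]=0xa3  [1]=0xf1  [2]=0x26  [3]=0x02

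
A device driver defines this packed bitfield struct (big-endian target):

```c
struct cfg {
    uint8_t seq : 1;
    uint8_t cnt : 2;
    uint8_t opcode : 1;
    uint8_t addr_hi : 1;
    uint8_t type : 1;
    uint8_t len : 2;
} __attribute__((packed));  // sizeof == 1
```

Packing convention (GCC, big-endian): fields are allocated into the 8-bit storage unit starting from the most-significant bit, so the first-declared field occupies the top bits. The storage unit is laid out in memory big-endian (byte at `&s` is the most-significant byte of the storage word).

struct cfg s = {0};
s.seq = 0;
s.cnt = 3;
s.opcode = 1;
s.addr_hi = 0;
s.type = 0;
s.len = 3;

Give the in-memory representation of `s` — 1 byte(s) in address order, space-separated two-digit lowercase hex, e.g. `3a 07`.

73

[7+:1] seq=0 & 0x1 = 0x0; word=0x00
[5+:2] cnt=3 & 0x3 = 0x3; word=0x60
[4+:1] opcode=1 & 0x1 = 0x1; word=0x70
[3+:1] addr_hi=0 & 0x1 = 0x0; word=0x70
[2+:1] type=0 & 0x1 = 0x0; word=0x70
[0+:2] len=3 & 0x3 = 0x3; word=0x73
word = 0x73 → big-endian bytes:
  [0]=0x73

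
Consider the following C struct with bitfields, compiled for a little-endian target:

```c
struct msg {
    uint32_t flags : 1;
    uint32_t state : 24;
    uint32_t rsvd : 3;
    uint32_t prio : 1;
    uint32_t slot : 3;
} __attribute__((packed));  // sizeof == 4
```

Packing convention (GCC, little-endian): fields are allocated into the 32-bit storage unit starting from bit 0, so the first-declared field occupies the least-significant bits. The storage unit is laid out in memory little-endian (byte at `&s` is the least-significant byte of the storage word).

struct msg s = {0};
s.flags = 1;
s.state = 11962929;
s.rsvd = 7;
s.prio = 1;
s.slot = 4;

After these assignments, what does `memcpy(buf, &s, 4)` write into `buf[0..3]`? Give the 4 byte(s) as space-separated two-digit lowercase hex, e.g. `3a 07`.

flags:1 = 1 → 0x1 << 0 → word 0x00000001
state:24 = 11962929 → 0xb68a31 << 1 → word 0x016d1463
rsvd:3 = 7 → 0x7 << 25 → word 0x0f6d1463
prio:1 = 1 → 0x1 << 28 → word 0x1f6d1463
slot:3 = 4 → 0x4 << 29 → word 0x9f6d1463
word = 0x9f6d1463 → little-endian bytes:
  [0]=0x63  [1]=0x14  [2]=0x6d  [3]=0x9f

63 14 6d 9f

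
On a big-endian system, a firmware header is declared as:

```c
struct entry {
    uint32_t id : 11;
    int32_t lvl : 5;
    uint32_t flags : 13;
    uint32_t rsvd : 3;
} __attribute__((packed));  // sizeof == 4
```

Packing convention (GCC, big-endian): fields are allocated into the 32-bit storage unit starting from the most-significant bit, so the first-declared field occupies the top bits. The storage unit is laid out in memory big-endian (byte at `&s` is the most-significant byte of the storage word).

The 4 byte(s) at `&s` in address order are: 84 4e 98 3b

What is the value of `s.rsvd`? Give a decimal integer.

[0]=0x84 [1]=0x4e [2]=0x98 [3]=0x3b (big-endian) → word 0x844e983b
id:11 @ bit 21 → (0x844e983b>>21)&0x7ff = 0x422
lvl:5 @ bit 16 → (0x844e983b>>16)&0x1f = 0xe
flags:13 @ bit 3 → (0x844e983b>>3)&0x1fff = 0x1307
rsvd:3 @ bit 0 → (0x844e983b>>0)&0x7 = 0x3  ←

3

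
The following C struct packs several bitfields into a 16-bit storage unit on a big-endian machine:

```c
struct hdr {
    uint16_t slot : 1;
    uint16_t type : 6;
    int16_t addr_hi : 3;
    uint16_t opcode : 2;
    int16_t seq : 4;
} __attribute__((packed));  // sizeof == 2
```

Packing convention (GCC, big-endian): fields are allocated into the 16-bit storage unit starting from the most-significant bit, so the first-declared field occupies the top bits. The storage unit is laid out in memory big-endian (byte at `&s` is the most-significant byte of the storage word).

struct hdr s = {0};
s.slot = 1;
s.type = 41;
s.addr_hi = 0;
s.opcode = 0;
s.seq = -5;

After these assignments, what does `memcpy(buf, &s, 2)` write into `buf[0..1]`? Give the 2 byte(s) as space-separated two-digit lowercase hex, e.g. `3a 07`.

d2 0b

slot (1b) val=1 bits=0x1 at bit 15: 0x8000
type (6b) val=41 bits=0x29 at bit 9: 0xd200
addr_hi (3b) val=0 bits=0x0 at bit 6: 0xd200
opcode (2b) val=0 bits=0x0 at bit 4: 0xd200
seq (4b) val=-5 bits=0xb at bit 0: 0xd20b
word = 0xd20b → big-endian bytes:
  [0]=0xd2  [1]=0x0b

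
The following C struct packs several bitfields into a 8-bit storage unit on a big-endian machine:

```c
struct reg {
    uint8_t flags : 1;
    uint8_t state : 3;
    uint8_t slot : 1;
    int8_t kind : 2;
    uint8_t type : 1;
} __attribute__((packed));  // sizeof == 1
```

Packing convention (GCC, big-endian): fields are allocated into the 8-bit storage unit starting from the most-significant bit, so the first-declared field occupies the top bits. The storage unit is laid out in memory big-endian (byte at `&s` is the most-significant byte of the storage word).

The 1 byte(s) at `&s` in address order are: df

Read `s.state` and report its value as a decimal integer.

5

[0]=0xdf (big-endian) → word 0xdf
flags:1 @ bit 7 → (0xdf>>7)&0x1 = 0x1
state:3 @ bit 4 → (0xdf>>4)&0x7 = 0x5  ←
slot:1 @ bit 3 → (0xdf>>3)&0x1 = 0x1
kind:2 @ bit 1 → (0xdf>>1)&0x3 = 0x3
type:1 @ bit 0 → (0xdf>>0)&0x1 = 0x1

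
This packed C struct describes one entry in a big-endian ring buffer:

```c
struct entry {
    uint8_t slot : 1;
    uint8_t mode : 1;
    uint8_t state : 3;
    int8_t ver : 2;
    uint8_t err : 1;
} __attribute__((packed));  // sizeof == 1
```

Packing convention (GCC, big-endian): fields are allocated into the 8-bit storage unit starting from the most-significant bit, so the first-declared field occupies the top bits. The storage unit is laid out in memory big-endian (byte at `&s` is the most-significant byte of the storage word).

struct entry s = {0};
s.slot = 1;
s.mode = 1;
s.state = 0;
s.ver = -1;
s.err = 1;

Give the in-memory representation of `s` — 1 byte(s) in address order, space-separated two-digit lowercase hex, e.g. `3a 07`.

c7

[7+:1] slot=1 & 0x1 = 0x1; word=0x80
[6+:1] mode=1 & 0x1 = 0x1; word=0xc0
[3+:3] state=0 & 0x7 = 0x0; word=0xc0
[1+:2] ver=-1 & 0x3 = 0x3; word=0xc6
[0+:1] err=1 & 0x1 = 0x1; word=0xc7
word = 0xc7 → big-endian bytes:
  [0]=0xc7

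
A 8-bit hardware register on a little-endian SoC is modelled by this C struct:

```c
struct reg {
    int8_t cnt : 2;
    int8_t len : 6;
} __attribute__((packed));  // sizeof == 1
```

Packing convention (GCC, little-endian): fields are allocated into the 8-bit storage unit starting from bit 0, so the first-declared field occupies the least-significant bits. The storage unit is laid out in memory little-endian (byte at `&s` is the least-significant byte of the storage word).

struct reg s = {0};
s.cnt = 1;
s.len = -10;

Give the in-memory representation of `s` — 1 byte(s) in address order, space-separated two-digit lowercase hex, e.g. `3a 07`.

d9

[0+:2] cnt=1 & 0x3 = 0x1; word=0x01
[2+:6] len=-10 & 0x3f = 0x36; word=0xd9
word = 0xd9 → little-endian bytes:
  [0]=0xd9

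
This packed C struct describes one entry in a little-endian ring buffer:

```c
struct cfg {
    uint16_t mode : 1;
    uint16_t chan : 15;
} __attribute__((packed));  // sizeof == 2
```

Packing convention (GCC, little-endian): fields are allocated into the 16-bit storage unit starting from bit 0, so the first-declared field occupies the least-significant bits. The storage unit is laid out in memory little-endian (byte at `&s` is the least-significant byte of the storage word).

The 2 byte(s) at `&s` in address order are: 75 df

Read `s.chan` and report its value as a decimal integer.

[0]=0x75 [1]=0xdf (little-endian) → word 0xdf75
mode [0+:1] = (word>>0) & 0x1 = 1
chan [1+:15] = (word>>1) & 0x7fff = 28602  ←

28602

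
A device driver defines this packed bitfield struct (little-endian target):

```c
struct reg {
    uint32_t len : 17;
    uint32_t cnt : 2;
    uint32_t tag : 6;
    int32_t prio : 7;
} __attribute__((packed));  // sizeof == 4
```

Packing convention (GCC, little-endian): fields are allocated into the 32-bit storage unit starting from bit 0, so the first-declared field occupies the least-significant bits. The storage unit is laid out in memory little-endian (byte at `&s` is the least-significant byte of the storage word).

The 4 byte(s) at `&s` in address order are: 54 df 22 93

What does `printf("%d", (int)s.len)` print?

57172

[0]=0x54 [1]=0xdf [2]=0x22 [3]=0x93 (little-endian) → word 0x9322df54
len [0+:17] = (word>>0) & 0x1ffff = 57172  ←
cnt [17+:2] = (word>>17) & 0x3 = 1
tag [19+:6] = (word>>19) & 0x3f = 36
prio [25+:7] = (word>>25) & 0x7f = 73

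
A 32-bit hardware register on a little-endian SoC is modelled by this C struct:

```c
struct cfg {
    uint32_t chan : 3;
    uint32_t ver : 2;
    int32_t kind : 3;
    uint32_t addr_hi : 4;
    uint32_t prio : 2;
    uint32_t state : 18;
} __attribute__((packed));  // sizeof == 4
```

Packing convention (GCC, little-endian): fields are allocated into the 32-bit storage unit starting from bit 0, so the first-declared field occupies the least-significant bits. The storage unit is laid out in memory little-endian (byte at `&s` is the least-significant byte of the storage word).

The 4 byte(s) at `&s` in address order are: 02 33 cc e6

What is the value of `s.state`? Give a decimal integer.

[0]=0x02 [1]=0x33 [2]=0xcc [3]=0xe6 (little-endian) → word 0xe6cc3302
chan [0+:3] = (word>>0) & 0x7 = 2
ver [3+:2] = (word>>3) & 0x3 = 0
kind [5+:3] = (word>>5) & 0x7 = 0
addr_hi [8+:4] = (word>>8) & 0xf = 3
prio [12+:2] = (word>>12) & 0x3 = 3
state [14+:18] = (word>>14) & 0x3ffff = 236336  ←

236336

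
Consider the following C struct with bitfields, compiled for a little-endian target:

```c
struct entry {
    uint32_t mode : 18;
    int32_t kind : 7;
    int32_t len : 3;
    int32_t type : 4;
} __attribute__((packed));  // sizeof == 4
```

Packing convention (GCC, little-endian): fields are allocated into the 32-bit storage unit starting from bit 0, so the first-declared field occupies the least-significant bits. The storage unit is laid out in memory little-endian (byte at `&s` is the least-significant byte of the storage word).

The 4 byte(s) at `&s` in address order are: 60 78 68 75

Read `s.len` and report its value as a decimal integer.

[0]=0x60 [1]=0x78 [2]=0x68 [3]=0x75 (little-endian) → word 0x75687860
mode:18 @ bit 0 → (0x75687860>>0)&0x3ffff = 0x7860
kind:7 @ bit 18 → (0x75687860>>18)&0x7f = 0x5a
len:3 @ bit 25 → (0x75687860>>25)&0x7 = 0x2  ←
type:4 @ bit 28 → (0x75687860>>28)&0xf = 0x7
len signed 3b, MSB=0: value = 2

2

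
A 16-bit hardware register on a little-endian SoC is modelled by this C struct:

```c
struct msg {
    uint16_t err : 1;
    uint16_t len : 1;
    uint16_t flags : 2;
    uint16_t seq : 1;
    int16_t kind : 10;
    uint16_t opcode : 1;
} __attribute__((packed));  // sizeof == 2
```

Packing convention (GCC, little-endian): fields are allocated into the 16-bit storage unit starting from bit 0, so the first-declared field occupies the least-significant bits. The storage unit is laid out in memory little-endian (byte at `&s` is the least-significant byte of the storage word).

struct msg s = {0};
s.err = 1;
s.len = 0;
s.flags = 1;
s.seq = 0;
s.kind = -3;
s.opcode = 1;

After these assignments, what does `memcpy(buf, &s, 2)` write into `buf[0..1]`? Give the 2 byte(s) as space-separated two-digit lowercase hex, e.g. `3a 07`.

a5 ff

err:1 = 1 → 0x1 << 0 → word 0x0001
len:1 = 0 → 0x0 << 1 → word 0x0001
flags:2 = 1 → 0x1 << 2 → word 0x0005
seq:1 = 0 → 0x0 << 4 → word 0x0005
kind:10 = -3 → 0x3fd << 5 → word 0x7fa5
opcode:1 = 1 → 0x1 << 15 → word 0xffa5
word = 0xffa5 → little-endian bytes:
  [0]=0xa5  [1]=0xff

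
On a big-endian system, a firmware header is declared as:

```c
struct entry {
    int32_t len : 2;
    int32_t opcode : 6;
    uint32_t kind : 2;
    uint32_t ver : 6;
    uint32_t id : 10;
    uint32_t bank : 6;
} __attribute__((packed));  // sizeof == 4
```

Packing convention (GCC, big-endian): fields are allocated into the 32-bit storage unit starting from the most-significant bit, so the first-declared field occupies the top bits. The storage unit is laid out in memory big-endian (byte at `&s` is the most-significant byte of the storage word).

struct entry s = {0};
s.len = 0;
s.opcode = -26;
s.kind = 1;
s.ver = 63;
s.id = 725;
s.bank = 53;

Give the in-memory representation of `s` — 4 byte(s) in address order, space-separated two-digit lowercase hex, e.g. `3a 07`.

26 7f b5 75

len:2 = 0 → 0x0 << 30 → word 0x00000000
opcode:6 = -26 → 0x26 << 24 → word 0x26000000
kind:2 = 1 → 0x1 << 22 → word 0x26400000
ver:6 = 63 → 0x3f << 16 → word 0x267f0000
id:10 = 725 → 0x2d5 << 6 → word 0x267fb540
bank:6 = 53 → 0x35 << 0 → word 0x267fb575
word = 0x267fb575 → big-endian bytes:
  [0]=0x26  [1]=0x7f  [2]=0xb5  [3]=0x75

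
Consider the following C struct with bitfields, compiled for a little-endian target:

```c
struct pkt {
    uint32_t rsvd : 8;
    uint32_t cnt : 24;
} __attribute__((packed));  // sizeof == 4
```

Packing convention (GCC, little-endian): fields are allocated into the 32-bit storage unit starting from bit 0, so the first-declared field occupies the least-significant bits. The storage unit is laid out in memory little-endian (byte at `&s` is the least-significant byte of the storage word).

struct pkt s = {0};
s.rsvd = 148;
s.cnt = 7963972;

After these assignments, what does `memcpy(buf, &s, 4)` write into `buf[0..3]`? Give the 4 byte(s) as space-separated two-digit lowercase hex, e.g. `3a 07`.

rsvd:8 = 148 → 0x94 << 0 → word 0x00000094
cnt:24 = 7963972 → 0x798544 << 8 → word 0x79854494
word = 0x79854494 → little-endian bytes:
  [0]=0x94  [1]=0x44  [2]=0x85  [3]=0x79

94 44 85 79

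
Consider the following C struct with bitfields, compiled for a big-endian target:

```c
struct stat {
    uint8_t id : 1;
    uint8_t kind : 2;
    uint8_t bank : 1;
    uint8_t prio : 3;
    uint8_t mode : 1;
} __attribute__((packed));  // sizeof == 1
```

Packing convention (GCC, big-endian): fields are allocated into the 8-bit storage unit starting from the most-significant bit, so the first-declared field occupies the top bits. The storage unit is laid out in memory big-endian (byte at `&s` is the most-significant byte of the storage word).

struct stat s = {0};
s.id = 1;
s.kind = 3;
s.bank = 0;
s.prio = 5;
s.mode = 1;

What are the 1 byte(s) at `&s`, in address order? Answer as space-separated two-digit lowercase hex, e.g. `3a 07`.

eb

id:1 = 1 → 0x1 << 7 → word 0x80
kind:2 = 3 → 0x3 << 5 → word 0xe0
bank:1 = 0 → 0x0 << 4 → word 0xe0
prio:3 = 5 → 0x5 << 1 → word 0xea
mode:1 = 1 → 0x1 << 0 → word 0xeb
word = 0xeb → big-endian bytes:
  [0]=0xeb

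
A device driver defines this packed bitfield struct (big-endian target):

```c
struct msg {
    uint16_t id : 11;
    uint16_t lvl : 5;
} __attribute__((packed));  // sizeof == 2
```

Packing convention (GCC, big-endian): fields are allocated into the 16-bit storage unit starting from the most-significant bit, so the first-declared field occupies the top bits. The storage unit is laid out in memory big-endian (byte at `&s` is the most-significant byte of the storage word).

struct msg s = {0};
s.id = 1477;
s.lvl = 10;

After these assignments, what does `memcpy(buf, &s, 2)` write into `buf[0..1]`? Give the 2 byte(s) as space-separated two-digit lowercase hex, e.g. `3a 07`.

b8 aa

id:11 = 1477 → 0x5c5 << 5 → word 0xb8a0
lvl:5 = 10 → 0xa << 0 → word 0xb8aa
word = 0xb8aa → big-endian bytes:
  [0]=0xb8  [1]=0xaa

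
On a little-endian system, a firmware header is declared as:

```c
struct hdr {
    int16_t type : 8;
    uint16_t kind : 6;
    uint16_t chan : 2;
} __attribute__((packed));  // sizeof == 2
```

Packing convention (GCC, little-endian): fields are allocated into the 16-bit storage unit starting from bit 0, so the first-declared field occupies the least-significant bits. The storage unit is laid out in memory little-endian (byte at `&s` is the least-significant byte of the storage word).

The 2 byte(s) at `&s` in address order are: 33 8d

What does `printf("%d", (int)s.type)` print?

[0]=0x33 [1]=0x8d (little-endian) → word 0x8d33
type [0+:8] = (word>>0) & 0xff = 51  ←
kind [8+:6] = (word>>8) & 0x3f = 13
chan [14+:2] = (word>>14) & 0x3 = 2
type signed 8b, MSB=0: value = 51

51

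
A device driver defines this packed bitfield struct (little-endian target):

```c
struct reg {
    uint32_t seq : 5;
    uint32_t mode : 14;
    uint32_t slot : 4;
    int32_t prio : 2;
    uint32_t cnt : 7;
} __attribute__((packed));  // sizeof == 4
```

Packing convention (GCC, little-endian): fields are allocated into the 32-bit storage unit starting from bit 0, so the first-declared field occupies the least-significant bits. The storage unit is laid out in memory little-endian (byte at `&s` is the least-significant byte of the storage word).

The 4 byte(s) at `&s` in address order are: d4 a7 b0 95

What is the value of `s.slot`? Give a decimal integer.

6

[0]=0xd4 [1]=0xa7 [2]=0xb0 [3]=0x95 (little-endian) → word 0x95b0a7d4
seq:5 @ bit 0 → (0x95b0a7d4>>0)&0x1f = 0x14
mode:14 @ bit 5 → (0x95b0a7d4>>5)&0x3fff = 0x53e
slot:4 @ bit 19 → (0x95b0a7d4>>19)&0xf = 0x6  ←
prio:2 @ bit 23 → (0x95b0a7d4>>23)&0x3 = 0x3
cnt:7 @ bit 25 → (0x95b0a7d4>>25)&0x7f = 0x4a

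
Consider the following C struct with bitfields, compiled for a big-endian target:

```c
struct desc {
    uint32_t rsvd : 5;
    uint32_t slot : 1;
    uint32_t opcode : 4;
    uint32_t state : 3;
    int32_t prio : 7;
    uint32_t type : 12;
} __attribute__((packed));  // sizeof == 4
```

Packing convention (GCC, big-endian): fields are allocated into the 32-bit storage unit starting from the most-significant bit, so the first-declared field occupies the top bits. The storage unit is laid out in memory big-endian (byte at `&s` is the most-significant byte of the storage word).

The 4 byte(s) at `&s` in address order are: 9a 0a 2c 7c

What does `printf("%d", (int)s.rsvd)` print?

[0]=0x9a [1]=0x0a [2]=0x2c [3]=0x7c (big-endian) → word 0x9a0a2c7c
rsvd:5 @ bit 27 → (0x9a0a2c7c>>27)&0x1f = 0x13  ←
slot:1 @ bit 26 → (0x9a0a2c7c>>26)&0x1 = 0x0
opcode:4 @ bit 22 → (0x9a0a2c7c>>22)&0xf = 0x8
state:3 @ bit 19 → (0x9a0a2c7c>>19)&0x7 = 0x1
prio:7 @ bit 12 → (0x9a0a2c7c>>12)&0x7f = 0x22
type:12 @ bit 0 → (0x9a0a2c7c>>0)&0xfff = 0xc7c

19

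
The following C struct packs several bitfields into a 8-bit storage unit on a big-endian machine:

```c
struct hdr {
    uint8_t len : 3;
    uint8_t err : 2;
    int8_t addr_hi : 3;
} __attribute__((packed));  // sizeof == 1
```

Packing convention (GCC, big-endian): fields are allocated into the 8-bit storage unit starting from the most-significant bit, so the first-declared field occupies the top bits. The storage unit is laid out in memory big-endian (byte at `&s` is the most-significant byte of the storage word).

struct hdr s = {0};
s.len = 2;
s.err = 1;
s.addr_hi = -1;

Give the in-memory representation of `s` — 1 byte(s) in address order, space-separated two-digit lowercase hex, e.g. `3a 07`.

4f

[5+:3] len=2 & 0x7 = 0x2; word=0x40
[3+:2] err=1 & 0x3 = 0x1; word=0x48
[0+:3] addr_hi=-1 & 0x7 = 0x7; word=0x4f
word = 0x4f → big-endian bytes:
  [0]=0x4f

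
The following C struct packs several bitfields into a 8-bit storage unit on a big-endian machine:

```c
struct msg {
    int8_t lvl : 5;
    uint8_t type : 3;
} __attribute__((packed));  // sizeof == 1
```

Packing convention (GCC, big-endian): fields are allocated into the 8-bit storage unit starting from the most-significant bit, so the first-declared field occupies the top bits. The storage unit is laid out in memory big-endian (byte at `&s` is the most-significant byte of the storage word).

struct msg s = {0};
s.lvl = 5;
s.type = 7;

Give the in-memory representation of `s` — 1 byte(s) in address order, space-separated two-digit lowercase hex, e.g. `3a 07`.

2f

[3+:5] lvl=5 & 0x1f = 0x5; word=0x28
[0+:3] type=7 & 0x7 = 0x7; word=0x2f
word = 0x2f → big-endian bytes:
  [0]=0x2f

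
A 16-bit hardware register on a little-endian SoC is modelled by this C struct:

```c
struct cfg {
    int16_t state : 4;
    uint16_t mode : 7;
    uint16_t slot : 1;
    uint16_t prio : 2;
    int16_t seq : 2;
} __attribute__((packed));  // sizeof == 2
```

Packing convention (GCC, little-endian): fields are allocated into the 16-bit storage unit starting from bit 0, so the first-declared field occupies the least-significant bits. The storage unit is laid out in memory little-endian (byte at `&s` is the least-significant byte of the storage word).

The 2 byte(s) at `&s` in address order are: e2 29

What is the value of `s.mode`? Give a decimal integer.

30

[0]=0xe2 [1]=0x29 (little-endian) → word 0x29e2
state:4 @ bit 0 → (0x29e2>>0)&0xf = 0x2
mode:7 @ bit 4 → (0x29e2>>4)&0x7f = 0x1e  ←
slot:1 @ bit 11 → (0x29e2>>11)&0x1 = 0x1
prio:2 @ bit 12 → (0x29e2>>12)&0x3 = 0x2
seq:2 @ bit 14 → (0x29e2>>14)&0x3 = 0x0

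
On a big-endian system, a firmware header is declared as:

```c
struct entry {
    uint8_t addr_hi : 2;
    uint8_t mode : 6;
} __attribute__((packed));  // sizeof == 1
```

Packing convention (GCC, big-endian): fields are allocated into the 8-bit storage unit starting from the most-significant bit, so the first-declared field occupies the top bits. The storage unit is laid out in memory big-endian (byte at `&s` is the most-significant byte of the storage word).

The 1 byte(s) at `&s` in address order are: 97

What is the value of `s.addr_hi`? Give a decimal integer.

[0]=0x97 (big-endian) → word 0x97
addr_hi [6+:2] = (word>>6) & 0x3 = 2  ←
mode [0+:6] = (word>>0) & 0x3f = 23

2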